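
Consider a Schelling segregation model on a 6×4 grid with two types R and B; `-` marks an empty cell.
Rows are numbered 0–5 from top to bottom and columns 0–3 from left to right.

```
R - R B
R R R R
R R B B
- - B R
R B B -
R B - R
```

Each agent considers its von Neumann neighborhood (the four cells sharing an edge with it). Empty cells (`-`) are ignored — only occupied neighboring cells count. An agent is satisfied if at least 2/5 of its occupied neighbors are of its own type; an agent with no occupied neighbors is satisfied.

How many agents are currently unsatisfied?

Row 0: (0,0)R 1/1 ok · (0,2)R 1/2 ok · (0,3)B 0/2 unhappy
Row 1: (1,0)R 3/3 ok · (1,1)R 3/3 ok · (1,2)R 3/4 ok · (1,3)R 1/3 unhappy
Row 2: (2,0)R 2/2 ok · (2,1)R 2/3 ok · (2,2)B 2/4 ok · (2,3)B 1/3 unhappy
Row 3: (3,2)B 2/3 ok · (3,3)R 0/2 unhappy
Row 4: (4,0)R 1/2 ok · (4,1)B 2/3 ok · (4,2)B 2/2 ok
Row 5: (5,0)R 1/2 ok · (5,1)B 1/2 ok · (5,3)R 0/0 ok
Unsatisfied: (0,3), (1,3), (2,3), (3,3) — 4 in total.

4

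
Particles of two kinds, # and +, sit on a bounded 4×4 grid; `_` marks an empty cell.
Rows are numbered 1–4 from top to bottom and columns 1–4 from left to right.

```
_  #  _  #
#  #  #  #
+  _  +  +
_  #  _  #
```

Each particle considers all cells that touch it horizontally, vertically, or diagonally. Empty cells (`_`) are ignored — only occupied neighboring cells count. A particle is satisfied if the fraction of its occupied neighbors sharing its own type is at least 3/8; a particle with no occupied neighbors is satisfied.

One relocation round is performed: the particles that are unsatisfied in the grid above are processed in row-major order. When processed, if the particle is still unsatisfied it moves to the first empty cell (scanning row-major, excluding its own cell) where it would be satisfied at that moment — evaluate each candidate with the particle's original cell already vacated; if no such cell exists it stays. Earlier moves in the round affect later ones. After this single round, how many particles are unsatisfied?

0

Initially unsatisfied (in order): (3,1), (3,3), (3,4), (4,2), (4,4).
  (3,1) → (4,3).
  (3,3): no empty cell satisfies it; stays.
  (3,4): now satisfied by earlier moves; stays.
  (4,2) → (1,1).
  (4,4) → (1,3).
Resulting grid:
# # # #
# # # #
_ _ + +
_ _ + _
All satisfied now.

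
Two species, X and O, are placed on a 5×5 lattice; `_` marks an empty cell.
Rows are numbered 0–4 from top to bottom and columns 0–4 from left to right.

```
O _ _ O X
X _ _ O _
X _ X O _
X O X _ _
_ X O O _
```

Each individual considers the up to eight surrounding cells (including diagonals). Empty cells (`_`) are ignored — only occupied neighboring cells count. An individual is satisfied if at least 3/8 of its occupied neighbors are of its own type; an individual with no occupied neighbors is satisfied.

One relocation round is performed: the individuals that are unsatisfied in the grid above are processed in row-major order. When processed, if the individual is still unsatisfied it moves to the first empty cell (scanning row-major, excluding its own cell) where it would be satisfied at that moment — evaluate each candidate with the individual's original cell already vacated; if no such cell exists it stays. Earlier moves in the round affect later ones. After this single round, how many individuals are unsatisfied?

Initially unsatisfied (in order): (0,0), (0,4), (2,2), (2,3), (3,1), (3,2).
  (0,0) → (0,2).
  (0,4) → (0,0).
  (2,2) → (0,1).
  (2,3): now satisfied by earlier moves; stays.
  (3,1) → (0,4).
  (3,2) → (1,1).
Resulting grid:
X X O O O
X X _ O _
X _ _ O _
X _ _ _ _
_ X O O _
All satisfied now.

0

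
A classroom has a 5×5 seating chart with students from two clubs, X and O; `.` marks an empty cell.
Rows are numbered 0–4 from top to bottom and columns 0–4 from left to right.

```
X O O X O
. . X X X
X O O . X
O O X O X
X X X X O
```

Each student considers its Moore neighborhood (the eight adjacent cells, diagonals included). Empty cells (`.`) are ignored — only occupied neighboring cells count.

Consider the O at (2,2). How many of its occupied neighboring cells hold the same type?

3

Occupied neighbors of (2,2): (1,2)=X, (1,3)=X, (2,1)=O, (3,1)=O, (3,2)=X, (3,3)=O.
Same type (O): 3 of 6.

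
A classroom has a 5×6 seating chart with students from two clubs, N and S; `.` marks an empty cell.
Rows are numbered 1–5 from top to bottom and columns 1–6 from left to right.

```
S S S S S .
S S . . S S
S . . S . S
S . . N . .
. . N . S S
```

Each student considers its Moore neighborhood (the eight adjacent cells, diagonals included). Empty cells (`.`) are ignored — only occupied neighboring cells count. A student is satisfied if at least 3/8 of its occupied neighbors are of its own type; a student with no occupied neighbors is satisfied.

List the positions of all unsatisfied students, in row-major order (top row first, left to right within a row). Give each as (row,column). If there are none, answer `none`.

(4,4)

(1,1)S 3/3 satisfied
(1,2)S 4/4 satisfied
(1,3)S 3/3 satisfied
(1,4)S 3/3 satisfied
(1,5)S 3/3 satisfied
(2,1)S 4/4 satisfied
(2,2)S 5/5 satisfied
(2,5)S 5/5 satisfied
(2,6)S 3/3 satisfied
(3,1)S 3/3 satisfied
(3,4)S 1/2 satisfied
(3,6)S 2/2 satisfied
(4,1)S 1/1 satisfied
(4,4)N 1/3 not
(5,3)N 1/1 satisfied
(5,5)S 1/2 satisfied
(5,6)S 1/1 satisfied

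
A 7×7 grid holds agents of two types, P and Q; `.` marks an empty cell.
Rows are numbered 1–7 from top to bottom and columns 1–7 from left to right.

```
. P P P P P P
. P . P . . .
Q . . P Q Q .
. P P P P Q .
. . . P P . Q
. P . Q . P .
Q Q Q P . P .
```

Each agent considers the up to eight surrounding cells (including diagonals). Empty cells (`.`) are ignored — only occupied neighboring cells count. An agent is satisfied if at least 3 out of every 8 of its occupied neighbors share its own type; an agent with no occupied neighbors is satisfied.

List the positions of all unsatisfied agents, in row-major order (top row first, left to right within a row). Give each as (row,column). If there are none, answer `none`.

Row 1: (1,2)P 2/2 ok · (1,3)P 4/4 ok · (1,4)P 3/3 ok · (1,5)P 3/3 ok · (1,6)P 2/2 ok · (1,7)P 1/1 ok
Row 2: (2,2)P 2/3 ok · (2,4)P 4/5 ok
Row 3: (3,1)Q 0/2 unhappy · (3,4)P 4/5 ok · (3,5)Q 2/6 unhappy · (3,6)Q 2/3 ok
Row 4: (4,2)P 1/2 ok · (4,3)P 4/4 ok · (4,4)P 5/6 ok · (4,5)P 4/7 ok · (4,6)Q 3/5 ok
Row 5: (5,4)P 4/5 ok · (5,5)P 4/6 ok · (5,7)Q 1/2 ok
Row 6: (6,2)P 0/3 unhappy · (6,4)Q 1/4 unhappy · (6,6)P 2/3 ok
Row 7: (7,1)Q 1/2 ok · (7,2)Q 2/3 ok · (7,3)Q 2/4 ok · (7,4)P 0/2 unhappy · (7,6)P 1/1 ok

(3,1), (3,5), (6,2), (6,4), (7,4)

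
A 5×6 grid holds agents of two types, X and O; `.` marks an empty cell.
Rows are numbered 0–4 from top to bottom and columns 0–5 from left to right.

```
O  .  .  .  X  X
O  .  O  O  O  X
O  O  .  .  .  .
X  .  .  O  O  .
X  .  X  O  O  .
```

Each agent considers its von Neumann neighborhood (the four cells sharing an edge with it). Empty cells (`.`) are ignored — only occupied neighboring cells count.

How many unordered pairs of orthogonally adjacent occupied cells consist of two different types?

Scan each occupied cell's neighbors to the right and below so each pair is counted once.
From row 0: 1 unlike of 4 pairs (running 1/4).
From row 1: 1 unlike of 4 pairs (running 2/8).
From row 2: 1 unlike of 2 pairs (running 3/10).
From row 3: 0 unlike of 4 pairs (running 3/14).
From row 4: 1 unlike of 2 pairs (running 4/16).
Total adjacent occupied pairs: 16; unlike-type pairs: 4.

4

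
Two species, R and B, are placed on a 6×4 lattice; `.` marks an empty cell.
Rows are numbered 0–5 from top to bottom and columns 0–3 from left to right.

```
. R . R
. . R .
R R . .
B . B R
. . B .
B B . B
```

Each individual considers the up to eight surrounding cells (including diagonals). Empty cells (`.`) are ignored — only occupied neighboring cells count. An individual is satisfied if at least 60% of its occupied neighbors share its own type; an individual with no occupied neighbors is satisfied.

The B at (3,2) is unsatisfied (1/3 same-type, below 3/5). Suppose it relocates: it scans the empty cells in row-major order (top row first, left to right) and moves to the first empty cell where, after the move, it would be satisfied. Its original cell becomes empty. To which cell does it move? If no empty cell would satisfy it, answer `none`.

Vacating (3,2). Empty cells in order:
  (0,0): 0/1 same-type → still unsatisfied.
  (0,2): 0/3 same-type → still unsatisfied.
  (1,0): 0/3 same-type → still unsatisfied.
  (1,1): 0/4 same-type → still unsatisfied.
  (1,3): 0/2 same-type → still unsatisfied.
  (2,2): 0/3 same-type → still unsatisfied.
  (2,3): 0/2 same-type → still unsatisfied.
  (3,1): 2/4 same-type → still unsatisfied.
  (4,0): 3/3 same-type → satisfied — stop here.

(4,0)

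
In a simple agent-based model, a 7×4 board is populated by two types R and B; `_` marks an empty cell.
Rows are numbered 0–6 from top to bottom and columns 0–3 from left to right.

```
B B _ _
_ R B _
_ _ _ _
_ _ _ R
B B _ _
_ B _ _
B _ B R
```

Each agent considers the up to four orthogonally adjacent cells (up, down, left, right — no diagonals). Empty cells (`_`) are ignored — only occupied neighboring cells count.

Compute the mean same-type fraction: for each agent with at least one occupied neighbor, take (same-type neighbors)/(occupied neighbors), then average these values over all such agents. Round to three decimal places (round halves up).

0.500

Row 0: (0,0)B 1/1 · (0,1)B 1/2
Row 1: (1,1)R 0/2 · (1,2)B 0/1
Row 3: (3,3)R — no occupied neighbors
Row 4: (4,0)B 1/1 · (4,1)B 2/2
Row 5: (5,1)B 1/1
Row 6: (6,0)B — no occupied neighbors · (6,2)B 0/1 · (6,3)R 0/1
Sum over 9 agents: 1/1 + 1/2 + 0/2 + 0/1 + 1/1 + 2/2 + 1/1 + 0/1 + 0/1 = 9/2; mean = 9/2 ÷ 9 = 1/2 = 0.5 → 0.500.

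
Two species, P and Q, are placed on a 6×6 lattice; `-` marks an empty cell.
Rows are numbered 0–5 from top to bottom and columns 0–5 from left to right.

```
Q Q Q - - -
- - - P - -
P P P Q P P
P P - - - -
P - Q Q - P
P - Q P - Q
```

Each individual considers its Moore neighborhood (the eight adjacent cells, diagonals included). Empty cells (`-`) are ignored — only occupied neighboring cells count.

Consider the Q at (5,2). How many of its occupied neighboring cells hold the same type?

2

Occupied neighbors of (5,2): (4,2)=Q, (4,3)=Q, (5,3)=P.
Same type (Q): 2 of 3.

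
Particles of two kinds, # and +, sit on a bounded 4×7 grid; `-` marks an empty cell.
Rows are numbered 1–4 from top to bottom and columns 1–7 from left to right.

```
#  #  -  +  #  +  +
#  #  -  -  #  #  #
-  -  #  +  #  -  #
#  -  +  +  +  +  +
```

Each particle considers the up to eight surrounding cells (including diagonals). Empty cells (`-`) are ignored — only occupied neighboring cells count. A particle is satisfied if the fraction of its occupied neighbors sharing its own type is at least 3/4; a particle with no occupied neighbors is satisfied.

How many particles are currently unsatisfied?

(1,1)# 3/3 ✓
(1,2)# 3/3 ✓
(1,4)+ 0/2 ✗
(1,5)# 2/4 ✗
(1,6)+ 1/5 ✗
(1,7)+ 1/3 ✗
(2,1)# 3/3 ✓
(2,2)# 4/4 ✓
(2,5)# 3/6 ✗
(2,6)# 5/7 ✗
(2,7)# 2/4 ✗
(3,3)# 1/4 ✗
(3,4)+ 3/6 ✗
(3,5)# 2/6 ✗
(3,7)# 2/4 ✗
(4,1)# 0/0 ✓
(4,3)+ 2/3 ✗
(4,4)+ 3/5 ✗
(4,5)+ 3/4 ✓
(4,6)+ 2/4 ✗
(4,7)+ 1/2 ✗
Unsatisfied: (1,4), (1,5), (1,6), (1,7), (2,5), (2,6), (2,7), (3,3), (3,4), (3,5), (3,7), (4,3), (4,4), (4,6), (4,7) — 15 in total.

15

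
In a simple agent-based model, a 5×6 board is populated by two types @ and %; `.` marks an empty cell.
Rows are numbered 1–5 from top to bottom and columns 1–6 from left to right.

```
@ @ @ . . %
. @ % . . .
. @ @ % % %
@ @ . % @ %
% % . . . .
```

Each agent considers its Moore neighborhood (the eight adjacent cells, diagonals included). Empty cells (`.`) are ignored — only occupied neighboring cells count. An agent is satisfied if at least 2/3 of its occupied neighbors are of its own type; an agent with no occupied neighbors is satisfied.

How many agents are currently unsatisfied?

9

(1,1)@ 2/2 satisfied
(1,2)@ 3/4 satisfied
(1,3)@ 2/3 satisfied
(1,6)% 0/0 satisfied
(2,2)@ 5/6 satisfied
(2,3)% 1/6 not
(3,2)@ 4/5 satisfied
(3,3)@ 3/6 not
(3,4)% 3/5 not
(3,5)% 4/5 satisfied
(3,6)% 2/3 satisfied
(4,1)@ 2/4 not
(4,2)@ 3/5 not
(4,4)% 2/4 not
(4,5)@ 0/5 not
(4,6)% 2/3 satisfied
(5,1)% 1/3 not
(5,2)% 1/3 not
Unsatisfied: (2,3), (3,3), (3,4), (4,1), (4,2), (4,4), (4,5), (5,1), (5,2) — 9 in total.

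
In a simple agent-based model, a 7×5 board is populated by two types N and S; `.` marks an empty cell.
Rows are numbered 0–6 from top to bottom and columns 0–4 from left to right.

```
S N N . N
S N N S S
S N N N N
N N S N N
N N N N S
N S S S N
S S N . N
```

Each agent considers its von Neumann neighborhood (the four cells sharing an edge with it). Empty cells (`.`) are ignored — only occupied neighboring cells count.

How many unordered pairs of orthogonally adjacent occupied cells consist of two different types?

Scan each occupied cell's neighbors to the right and below so each pair is counted once.
Row 0: S(0,0)–N(0,1)≠ S(0,0)–S(1,0)= N(0,1)–N(0,2)= N(0,1)–N(1,1)= N(0,2)–N(1,2)= N(0,4)–S(1,4)≠  → 2/6 unlike.
Row 1: S(1,0)–N(1,1)≠ S(1,0)–S(2,0)= N(1,1)–N(1,2)= N(1,1)–N(2,1)= N(1,2)–S(1,3)≠ N(1,2)–N(2,2)= S(1,3)–S(1,4)= S(1,3)–N(2,3)≠ S(1,4)–N(2,4)≠  → 4/9 unlike.
Row 2: S(2,0)–N(2,1)≠ S(2,0)–N(3,0)≠ N(2,1)–N(2,2)= N(2,1)–N(3,1)= N(2,2)–N(2,3)= N(2,2)–S(3,2)≠ N(2,3)–N(2,4)= N(2,3)–N(3,3)= N(2,4)–N(3,4)=  → 3/9 unlike.
Row 3: N(3,0)–N(3,1)= N(3,0)–N(4,0)= N(3,1)–S(3,2)≠ N(3,1)–N(4,1)= S(3,2)–N(3,3)≠ S(3,2)–N(4,2)≠ N(3,3)–N(3,4)= N(3,3)–N(4,3)= N(3,4)–S(4,4)≠  → 4/9 unlike.
Row 4: N(4,0)–N(4,1)= N(4,0)–N(5,0)= N(4,1)–N(4,2)= N(4,1)–S(5,1)≠ N(4,2)–N(4,3)= N(4,2)–S(5,2)≠ N(4,3)–S(4,4)≠ N(4,3)–S(5,3)≠ S(4,4)–N(5,4)≠  → 5/9 unlike.
Row 5: N(5,0)–S(5,1)≠ N(5,0)–S(6,0)≠ S(5,1)–S(5,2)= S(5,1)–S(6,1)= S(5,2)–S(5,3)= S(5,2)–N(6,2)≠ S(5,3)–N(5,4)≠ N(5,4)–N(6,4)=  → 4/8 unlike.
Row 6: S(6,0)–S(6,1)= S(6,1)–N(6,2)≠  → 1/2 unlike.
Total adjacent occupied pairs: 52; unlike-type pairs: 23.

23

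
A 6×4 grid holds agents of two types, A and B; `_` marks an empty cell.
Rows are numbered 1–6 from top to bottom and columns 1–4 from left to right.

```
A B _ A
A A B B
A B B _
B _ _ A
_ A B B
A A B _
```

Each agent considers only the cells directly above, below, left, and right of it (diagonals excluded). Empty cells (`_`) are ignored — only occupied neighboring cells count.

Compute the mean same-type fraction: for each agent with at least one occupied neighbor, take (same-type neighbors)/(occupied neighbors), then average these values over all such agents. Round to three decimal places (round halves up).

0.468

Row 1: (1,1)A 1/2 · (1,2)B 0/2 · (1,4)A 0/1
Row 2: (2,1)A 3/3 · (2,2)A 1/4 · (2,3)B 2/3 · (2,4)B 1/2
Row 3: (3,1)A 1/3 · (3,2)B 1/3 · (3,3)B 2/2
Row 4: (4,1)B 0/1 · (4,4)A 0/1
Row 5: (5,2)A 1/2 · (5,3)B 2/3 · (5,4)B 1/2
Row 6: (6,1)A 1/1 · (6,2)A 2/3 · (6,3)B 1/2
Sum over 18 agents: 1/2 + 0/2 + 0/1 + 3/3 + 1/4 + 2/3 + 1/2 + 1/3 + 1/3 + 2/2 + 0/1 + 0/1 + 1/2 + 2/3 + 1/2 + 1/1 + 2/3 + 1/2 = 101/12; mean = 101/12 ÷ 18 = 101/216 = 0.467592… → 0.468.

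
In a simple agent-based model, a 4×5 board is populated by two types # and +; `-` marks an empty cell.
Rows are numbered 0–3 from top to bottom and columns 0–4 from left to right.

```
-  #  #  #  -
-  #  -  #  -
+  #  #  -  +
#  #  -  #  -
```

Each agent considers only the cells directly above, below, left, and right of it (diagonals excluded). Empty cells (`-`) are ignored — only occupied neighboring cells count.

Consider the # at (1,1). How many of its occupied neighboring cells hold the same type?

2

Occupied neighbors of (1,1): (0,1)=#, (2,1)=#.
Same type (#): 2 of 2.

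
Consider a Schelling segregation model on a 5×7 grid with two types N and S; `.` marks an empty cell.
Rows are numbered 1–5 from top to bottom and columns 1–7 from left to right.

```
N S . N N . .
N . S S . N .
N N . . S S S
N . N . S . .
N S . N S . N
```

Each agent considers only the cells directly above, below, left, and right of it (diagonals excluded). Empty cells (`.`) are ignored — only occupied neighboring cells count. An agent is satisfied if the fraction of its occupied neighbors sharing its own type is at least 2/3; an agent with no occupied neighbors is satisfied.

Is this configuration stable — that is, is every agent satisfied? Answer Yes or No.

(1,1)N 1/2 unhappy
(1,2)S 0/1 unhappy
(1,4)N 1/2 unhappy
(1,5)N 1/1 ok
(2,1)N 2/2 ok
(2,3)S 1/1 ok
(2,4)S 1/2 unhappy
(2,6)N 0/1 unhappy
(3,1)N 3/3 ok
(3,2)N 1/1 ok
(3,5)S 2/2 ok
(3,6)S 2/3 ok
(3,7)S 1/1 ok
(4,1)N 2/2 ok
(4,3)N 0/0 ok
(4,5)S 2/2 ok
(5,1)N 1/2 unhappy
(5,2)S 0/1 unhappy
(5,4)N 0/1 unhappy
(5,5)S 1/2 unhappy
(5,7)N 0/0 ok
For instance (1,1) has only 1/2 same-type neighbors, below 2/3.

No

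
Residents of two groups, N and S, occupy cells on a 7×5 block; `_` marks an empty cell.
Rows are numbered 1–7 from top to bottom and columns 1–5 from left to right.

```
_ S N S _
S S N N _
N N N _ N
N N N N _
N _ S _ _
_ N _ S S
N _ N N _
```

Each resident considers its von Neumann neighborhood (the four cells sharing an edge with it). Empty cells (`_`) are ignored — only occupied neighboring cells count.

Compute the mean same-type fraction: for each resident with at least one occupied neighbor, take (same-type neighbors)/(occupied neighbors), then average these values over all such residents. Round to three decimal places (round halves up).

(1,2)S 1/2
(1,3)N 1/3
(1,4)S 0/2
(2,1)S 1/2
(2,2)S 2/4
(2,3)N 3/4
(2,4)N 1/2
(3,1)N 2/3
(3,2)N 3/4
(3,3)N 3/3
(3,5)N — no occupied neighbors
(4,1)N 3/3
(4,2)N 3/3
(4,3)N 3/4
(4,4)N 1/1
(5,1)N 1/1
(5,3)S 0/1
(6,2)N — no occupied neighbors
(6,4)S 1/2
(6,5)S 1/1
(7,1)N — no occupied neighbors
(7,3)N 1/1
(7,4)N 1/2
Sum over 20 residents: 1/2 + 1/3 + 0/2 + 1/2 + 2/4 + 3/4 + 1/2 + 2/3 + 3/4 + 3/3 + 3/3 + 3/3 + 3/4 + 1/1 + 1/1 + 0/1 + 1/2 + 1/1 + 1/1 + 1/2 = 53/4; mean = 53/4 ÷ 20 = 53/80 = 0.6625 → 0.663.

0.663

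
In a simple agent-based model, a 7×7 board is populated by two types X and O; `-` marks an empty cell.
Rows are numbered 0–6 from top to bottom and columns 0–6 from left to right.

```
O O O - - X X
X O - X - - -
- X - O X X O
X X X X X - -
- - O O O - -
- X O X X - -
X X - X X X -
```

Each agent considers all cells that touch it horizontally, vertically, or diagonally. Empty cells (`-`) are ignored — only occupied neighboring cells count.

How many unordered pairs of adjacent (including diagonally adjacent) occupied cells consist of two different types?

29

Scan each occupied cell's neighbors to the right and below (and the two forward diagonals) so each pair is counted once.
Row 0: O(0,0)–O(0,1)= O(0,0)–X(1,0)≠ O(0,0)–O(1,1)= O(0,1)–O(0,2)= O(0,1)–O(1,1)= O(0,1)–X(1,0)≠ O(0,2)–X(1,3)≠ O(0,2)–O(1,1)= X(0,5)–X(0,6)=  → 3/9 unlike.
Row 1: X(1,0)–O(1,1)≠ X(1,0)–X(2,1)= O(1,1)–X(2,1)≠ X(1,3)–O(2,3)≠ X(1,3)–X(2,4)=  → 3/5 unlike.
Row 2: X(2,1)–X(3,1)= X(2,1)–X(3,2)= X(2,1)–X(3,0)= O(2,3)–X(2,4)≠ O(2,3)–X(3,3)≠ O(2,3)–X(3,4)≠ O(2,3)–X(3,2)≠ X(2,4)–X(2,5)= X(2,4)–X(3,4)= X(2,4)–X(3,3)= X(2,5)–O(2,6)≠ X(2,5)–X(3,4)=  → 5/12 unlike.
Row 3: X(3,0)–X(3,1)= X(3,1)–X(3,2)= X(3,1)–O(4,2)≠ X(3,2)–X(3,3)= X(3,2)–O(4,2)≠ X(3,2)–O(4,3)≠ X(3,3)–X(3,4)= X(3,3)–O(4,3)≠ X(3,3)–O(4,4)≠ X(3,3)–O(4,2)≠ X(3,4)–O(4,4)≠ X(3,4)–O(4,3)≠  → 8/12 unlike.
Row 4: O(4,2)–O(4,3)= O(4,2)–O(5,2)= O(4,2)–X(5,3)≠ O(4,2)–X(5,1)≠ O(4,3)–O(4,4)= O(4,3)–X(5,3)≠ O(4,3)–X(5,4)≠ O(4,3)–O(5,2)= O(4,4)–X(5,4)≠ O(4,4)–X(5,3)≠  → 6/10 unlike.
Row 5: X(5,1)–O(5,2)≠ X(5,1)–X(6,1)= X(5,1)–X(6,0)= O(5,2)–X(5,3)≠ O(5,2)–X(6,3)≠ O(5,2)–X(6,1)≠ X(5,3)–X(5,4)= X(5,3)–X(6,3)= X(5,3)–X(6,4)= X(5,4)–X(6,4)= X(5,4)–X(6,5)= X(5,4)–X(6,3)=  → 4/12 unlike.
Row 6: X(6,0)–X(6,1)= X(6,3)–X(6,4)= X(6,4)–X(6,5)=  → 0/3 unlike.
Total adjacent occupied pairs: 63; unlike-type pairs: 29.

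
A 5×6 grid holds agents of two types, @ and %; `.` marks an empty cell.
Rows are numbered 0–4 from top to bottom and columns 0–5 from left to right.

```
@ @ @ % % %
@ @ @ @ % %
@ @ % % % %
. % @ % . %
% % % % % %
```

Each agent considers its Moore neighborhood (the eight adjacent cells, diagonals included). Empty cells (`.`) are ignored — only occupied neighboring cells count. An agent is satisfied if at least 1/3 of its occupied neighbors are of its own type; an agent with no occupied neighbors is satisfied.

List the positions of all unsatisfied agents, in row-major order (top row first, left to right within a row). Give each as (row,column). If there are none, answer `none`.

(1,3), (3,2)

Row 0: (0,0)@ 3/3 ok · (0,1)@ 5/5 ok · (0,2)@ 4/5 ok · (0,3)% 2/5 ok · (0,4)% 4/5 ok · (0,5)% 3/3 ok
Row 1: (1,0)@ 5/5 ok · (1,1)@ 7/8 ok · (1,2)@ 5/8 ok · (1,3)@ 2/8 unhappy · (1,4)% 7/8 ok · (1,5)% 5/5 ok
Row 2: (2,0)@ 3/4 ok · (2,1)@ 5/7 ok · (2,2)% 3/8 ok · (2,3)% 4/7 ok · (2,4)% 6/7 ok · (2,5)% 4/4 ok
Row 3: (3,1)% 4/7 ok · (3,2)@ 1/8 unhappy · (3,3)% 6/7 ok · (3,5)% 4/4 ok
Row 4: (4,0)% 2/2 ok · (4,1)% 3/4 ok · (4,2)% 4/5 ok · (4,3)% 3/4 ok · (4,4)% 4/4 ok · (4,5)% 2/2 ok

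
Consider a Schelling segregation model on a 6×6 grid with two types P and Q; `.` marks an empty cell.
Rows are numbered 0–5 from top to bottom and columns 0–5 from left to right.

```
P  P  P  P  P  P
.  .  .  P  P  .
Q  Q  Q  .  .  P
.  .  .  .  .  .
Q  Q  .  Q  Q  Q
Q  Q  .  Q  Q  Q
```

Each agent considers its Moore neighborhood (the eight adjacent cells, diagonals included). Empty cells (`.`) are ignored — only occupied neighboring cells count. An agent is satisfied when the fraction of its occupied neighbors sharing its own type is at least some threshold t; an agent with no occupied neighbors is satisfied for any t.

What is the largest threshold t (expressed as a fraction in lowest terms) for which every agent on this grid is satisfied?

(0,0)P 1/1
(0,1)P 2/2
(0,2)P 3/3
(0,3)P 4/4
(0,4)P 4/4
(0,5)P 2/2
(1,3)P 4/5
(1,4)P 5/5
(2,0)Q 1/1
(2,1)Q 2/2
(2,2)Q 1/2
(2,5)P 1/1
(4,0)Q 3/3
(4,1)Q 3/3
(4,3)Q 3/3
(4,4)Q 5/5
(4,5)Q 3/3
(5,0)Q 3/3
(5,1)Q 3/3
(5,3)Q 3/3
(5,4)Q 5/5
(5,5)Q 3/3
The smallest same-type fraction is 1/2 at (2,2), which reduces to 1/2. Any threshold above that leaves this agent unsatisfied.

1/2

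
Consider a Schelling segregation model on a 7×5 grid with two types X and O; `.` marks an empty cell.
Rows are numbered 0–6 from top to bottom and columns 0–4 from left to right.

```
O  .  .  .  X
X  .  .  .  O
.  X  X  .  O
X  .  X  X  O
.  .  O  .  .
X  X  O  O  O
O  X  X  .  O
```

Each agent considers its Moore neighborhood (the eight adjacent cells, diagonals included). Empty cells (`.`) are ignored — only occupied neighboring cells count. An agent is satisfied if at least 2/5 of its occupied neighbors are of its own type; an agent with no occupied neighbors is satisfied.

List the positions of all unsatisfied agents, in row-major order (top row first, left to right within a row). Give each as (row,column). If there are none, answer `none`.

(0,0)O 0/1 not
(0,4)X 0/1 not
(1,0)X 1/2 satisfied
(1,4)O 1/2 satisfied
(2,1)X 4/4 satisfied
(2,2)X 3/3 satisfied
(2,4)O 2/3 satisfied
(3,0)X 1/1 satisfied
(3,2)X 3/4 satisfied
(3,3)X 2/5 satisfied
(3,4)O 1/2 satisfied
(4,2)O 2/5 satisfied
(5,0)X 2/3 satisfied
(5,1)X 3/6 satisfied
(5,2)O 2/5 satisfied
(5,3)O 4/5 satisfied
(5,4)O 2/2 satisfied
(6,0)O 0/3 not
(6,1)X 3/5 satisfied
(6,2)X 2/4 satisfied
(6,4)O 2/2 satisfied

(0,0), (0,4), (6,0)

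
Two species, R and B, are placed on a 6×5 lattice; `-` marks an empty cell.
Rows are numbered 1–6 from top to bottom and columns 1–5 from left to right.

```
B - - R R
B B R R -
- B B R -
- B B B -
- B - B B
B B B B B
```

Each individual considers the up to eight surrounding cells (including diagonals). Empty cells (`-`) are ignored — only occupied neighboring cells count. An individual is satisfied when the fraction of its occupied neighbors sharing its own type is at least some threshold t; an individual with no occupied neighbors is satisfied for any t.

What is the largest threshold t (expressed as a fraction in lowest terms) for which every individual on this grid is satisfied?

(1,1)B 2/2
(1,4)R 3/3
(1,5)R 2/2
(2,1)B 3/3
(2,2)B 4/5
(2,3)R 3/6
(2,4)R 4/5
(3,2)B 5/6
(3,3)B 5/8
(3,4)R 2/5
(4,2)B 4/4
(4,3)B 6/7
(4,4)B 4/5
(5,2)B 5/5
(5,4)B 6/6
(5,5)B 4/4
(6,1)B 2/2
(6,2)B 3/3
(6,3)B 4/4
(6,4)B 4/4
(6,5)B 3/3
The smallest same-type fraction is 2/5 at (3,4), which reduces to 2/5. Any threshold above that leaves this individual unsatisfied.

2/5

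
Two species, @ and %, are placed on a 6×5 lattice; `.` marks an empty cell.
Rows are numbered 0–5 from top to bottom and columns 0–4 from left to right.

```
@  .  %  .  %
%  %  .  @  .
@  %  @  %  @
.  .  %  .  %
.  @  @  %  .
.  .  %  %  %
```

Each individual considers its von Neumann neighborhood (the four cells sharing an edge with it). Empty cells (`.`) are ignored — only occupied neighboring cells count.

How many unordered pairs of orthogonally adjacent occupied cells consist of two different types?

Scan each occupied cell's neighbors to the right and below so each pair is counted once.
From row 0: 1 unlike of 1 pairs (running 1/1).
From row 1: 2 unlike of 4 pairs (running 3/5).
From row 2: 6 unlike of 6 pairs (running 9/11).
From row 3: 1 unlike of 1 pairs (running 10/12).
From row 4: 2 unlike of 4 pairs (running 12/16).
From row 5: 0 unlike of 2 pairs (running 12/18).
Total adjacent occupied pairs: 18; unlike-type pairs: 12.

12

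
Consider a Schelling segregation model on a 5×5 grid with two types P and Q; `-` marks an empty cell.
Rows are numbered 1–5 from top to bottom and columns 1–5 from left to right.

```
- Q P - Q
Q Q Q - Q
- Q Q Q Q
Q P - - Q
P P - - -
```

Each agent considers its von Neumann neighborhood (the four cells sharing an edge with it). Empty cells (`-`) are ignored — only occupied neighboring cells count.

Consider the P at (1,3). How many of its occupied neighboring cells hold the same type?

Occupied neighbors of (1,3): (2,3)=Q, (1,2)=Q.
Same type (P): 0 of 2.

0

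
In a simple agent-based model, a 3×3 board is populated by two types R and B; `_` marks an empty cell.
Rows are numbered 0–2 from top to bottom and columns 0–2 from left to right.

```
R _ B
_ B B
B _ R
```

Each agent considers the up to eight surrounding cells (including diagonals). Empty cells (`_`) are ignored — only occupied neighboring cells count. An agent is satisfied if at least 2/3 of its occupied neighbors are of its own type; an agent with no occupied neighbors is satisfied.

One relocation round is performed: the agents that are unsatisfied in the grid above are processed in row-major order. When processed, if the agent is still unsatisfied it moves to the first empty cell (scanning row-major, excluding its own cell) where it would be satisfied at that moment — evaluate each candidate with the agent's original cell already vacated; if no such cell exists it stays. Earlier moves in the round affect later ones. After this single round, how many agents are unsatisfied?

2

Initially unsatisfied (in order): (0,0), (1,1), (2,2).
  (0,0): no empty cell satisfies it; stays.
  (1,1) → (0,1).
  (2,2): no empty cell satisfies it; stays.
Resulting grid:
R B B
_ _ B
B _ R
Unsatisfied now: (0,0), (2,2).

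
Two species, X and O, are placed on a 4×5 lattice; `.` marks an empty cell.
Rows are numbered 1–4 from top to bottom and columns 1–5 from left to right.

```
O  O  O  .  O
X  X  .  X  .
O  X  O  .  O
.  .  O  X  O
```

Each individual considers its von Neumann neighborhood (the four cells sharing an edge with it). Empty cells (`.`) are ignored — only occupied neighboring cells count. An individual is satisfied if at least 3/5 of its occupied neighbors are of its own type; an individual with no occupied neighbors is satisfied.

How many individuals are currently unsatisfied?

(1,1)O 1/2 ✗
(1,2)O 2/3 ✓
(1,3)O 1/1 ✓
(1,5)O 0/0 ✓
(2,1)X 1/3 ✗
(2,2)X 2/3 ✓
(2,4)X 0/0 ✓
(3,1)O 0/2 ✗
(3,2)X 1/3 ✗
(3,3)O 1/2 ✗
(3,5)O 1/1 ✓
(4,3)O 1/2 ✗
(4,4)X 0/2 ✗
(4,5)O 1/2 ✗
Unsatisfied: (1,1), (2,1), (3,1), (3,2), (3,3), (4,3), (4,4), (4,5) — 8 in total.

8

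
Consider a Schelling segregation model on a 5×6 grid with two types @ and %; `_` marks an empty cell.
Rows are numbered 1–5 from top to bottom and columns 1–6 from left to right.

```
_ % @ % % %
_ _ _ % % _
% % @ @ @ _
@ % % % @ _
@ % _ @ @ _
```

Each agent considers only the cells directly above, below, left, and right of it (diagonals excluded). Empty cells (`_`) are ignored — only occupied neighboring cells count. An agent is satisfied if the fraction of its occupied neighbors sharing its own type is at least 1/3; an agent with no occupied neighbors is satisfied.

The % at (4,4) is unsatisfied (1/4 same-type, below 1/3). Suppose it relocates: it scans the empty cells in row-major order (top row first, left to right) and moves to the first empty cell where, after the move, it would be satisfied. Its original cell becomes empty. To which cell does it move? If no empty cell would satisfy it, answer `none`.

Vacating (4,4). Empty cells in order:
  (1,1): 1/1 same-type → satisfied — stop here.

(1,1)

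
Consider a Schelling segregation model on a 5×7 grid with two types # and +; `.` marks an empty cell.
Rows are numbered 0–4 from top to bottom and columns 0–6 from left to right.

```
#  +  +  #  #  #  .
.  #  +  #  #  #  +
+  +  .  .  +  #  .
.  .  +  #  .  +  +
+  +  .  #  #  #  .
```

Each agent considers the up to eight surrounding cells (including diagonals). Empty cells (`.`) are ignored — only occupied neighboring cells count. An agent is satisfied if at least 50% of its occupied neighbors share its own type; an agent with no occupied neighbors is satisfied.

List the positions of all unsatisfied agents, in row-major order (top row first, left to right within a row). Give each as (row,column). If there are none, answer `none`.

(0,0)# 1/2 satisfied
(0,1)+ 2/4 satisfied
(0,2)+ 2/5 not
(0,3)# 3/5 satisfied
(0,4)# 5/5 satisfied
(0,5)# 3/4 satisfied
(1,1)# 1/6 not
(1,2)+ 3/6 satisfied
(1,3)# 3/6 satisfied
(1,4)# 6/7 satisfied
(1,5)# 4/6 satisfied
(1,6)+ 0/3 not
(2,0)+ 1/2 satisfied
(2,1)+ 3/4 satisfied
(2,4)+ 1/6 not
(2,5)# 2/6 not
(3,2)+ 2/4 satisfied
(3,3)# 2/4 satisfied
(3,5)+ 2/5 not
(3,6)+ 1/3 not
(4,0)+ 1/1 satisfied
(4,1)+ 2/2 satisfied
(4,3)# 2/3 satisfied
(4,4)# 3/4 satisfied
(4,5)# 1/3 not

(0,2), (1,1), (1,6), (2,4), (2,5), (3,5), (3,6), (4,5)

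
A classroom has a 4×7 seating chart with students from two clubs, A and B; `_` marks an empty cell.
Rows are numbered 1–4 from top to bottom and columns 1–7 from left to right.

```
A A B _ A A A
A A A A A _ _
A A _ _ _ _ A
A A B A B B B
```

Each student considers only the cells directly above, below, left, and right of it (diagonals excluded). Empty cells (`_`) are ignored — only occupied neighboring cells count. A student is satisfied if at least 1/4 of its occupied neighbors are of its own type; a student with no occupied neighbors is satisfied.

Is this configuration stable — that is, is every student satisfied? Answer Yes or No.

No

(1,1)A 2/2 ✓
(1,2)A 2/3 ✓
(1,3)B 0/2 ✗
(1,5)A 2/2 ✓
(1,6)A 2/2 ✓
(1,7)A 1/1 ✓
(2,1)A 3/3 ✓
(2,2)A 4/4 ✓
(2,3)A 2/3 ✓
(2,4)A 2/2 ✓
(2,5)A 2/2 ✓
(3,1)A 3/3 ✓
(3,2)A 3/3 ✓
(3,7)A 0/1 ✗
(4,1)A 2/2 ✓
(4,2)A 2/3 ✓
(4,3)B 0/2 ✗
(4,4)A 0/2 ✗
(4,5)B 1/2 ✓
(4,6)B 2/2 ✓
(4,7)B 1/2 ✓
For instance (1,3) has only 0/2 same-type neighbors, below 1/4.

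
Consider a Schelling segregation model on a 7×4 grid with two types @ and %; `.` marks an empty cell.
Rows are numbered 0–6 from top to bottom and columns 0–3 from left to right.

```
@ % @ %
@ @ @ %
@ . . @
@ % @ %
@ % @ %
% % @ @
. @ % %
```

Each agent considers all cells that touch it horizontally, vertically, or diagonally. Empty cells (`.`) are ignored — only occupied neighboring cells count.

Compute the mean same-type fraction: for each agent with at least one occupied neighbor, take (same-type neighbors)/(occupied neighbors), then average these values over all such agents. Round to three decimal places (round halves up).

0.403

(0,0)@ 2/3
(0,1)% 0/5
(0,2)@ 2/5
(0,3)% 1/3
(1,0)@ 3/4
(1,1)@ 5/6
(1,2)@ 3/6
(1,3)% 1/4
(2,0)@ 3/4
(2,3)@ 2/4
(3,0)@ 2/4
(3,1)% 1/6
(3,2)@ 2/6
(3,3)% 1/4
(4,0)@ 1/5
(4,1)% 3/8
(4,2)@ 3/8
(4,3)% 1/5
(5,0)% 2/4
(5,1)% 3/7
(5,2)@ 3/8
(5,3)@ 2/5
(6,1)@ 1/4
(6,2)% 2/5
(6,3)% 1/3
Sum over 25 agents: 2/3 + 0/5 + 2/5 + 1/3 + 3/4 + 5/6 + 3/6 + 1/4 + 3/4 + 2/4 + 2/4 + 1/6 + 2/6 + 1/4 + 1/5 + 3/8 + 3/8 + 1/5 + 2/4 + 3/7 + 3/8 + 2/5 + 1/4 + 2/5 + 1/3 = 8459/840; mean = 8459/840 ÷ 25 = 8459/21000 = 0.402809… → 0.403.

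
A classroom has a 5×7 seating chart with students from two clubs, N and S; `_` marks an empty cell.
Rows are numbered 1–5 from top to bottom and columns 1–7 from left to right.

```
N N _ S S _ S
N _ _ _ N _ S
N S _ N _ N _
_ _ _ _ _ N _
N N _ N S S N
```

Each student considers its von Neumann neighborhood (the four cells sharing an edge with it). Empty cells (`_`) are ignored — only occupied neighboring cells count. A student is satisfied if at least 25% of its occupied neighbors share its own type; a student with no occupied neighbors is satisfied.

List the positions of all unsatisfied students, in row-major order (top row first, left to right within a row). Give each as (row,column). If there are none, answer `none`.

Row 1: (1,1)N 2/2 satisfied · (1,2)N 1/1 satisfied · (1,4)S 1/1 satisfied · (1,5)S 1/2 satisfied · (1,7)S 1/1 satisfied
Row 2: (2,1)N 2/2 satisfied · (2,5)N 0/1 not · (2,7)S 1/1 satisfied
Row 3: (3,1)N 1/2 satisfied · (3,2)S 0/1 not · (3,4)N 0/0 satisfied · (3,6)N 1/1 satisfied
Row 4: (4,6)N 1/2 satisfied
Row 5: (5,1)N 1/1 satisfied · (5,2)N 1/1 satisfied · (5,4)N 0/1 not · (5,5)S 1/2 satisfied · (5,6)S 1/3 satisfied · (5,7)N 0/1 not

(2,5), (3,2), (5,4), (5,7)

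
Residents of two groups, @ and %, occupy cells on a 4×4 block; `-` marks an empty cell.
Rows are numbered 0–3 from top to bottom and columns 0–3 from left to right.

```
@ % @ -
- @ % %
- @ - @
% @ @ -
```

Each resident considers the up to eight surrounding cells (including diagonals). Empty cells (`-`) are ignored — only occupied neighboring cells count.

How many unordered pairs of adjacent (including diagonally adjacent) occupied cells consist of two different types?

11

Scan each occupied cell's neighbors to the right and below (and the two forward diagonals) so each pair is counted once.
From row 0: 5 unlike of 8 pairs (running 5/8).
From row 1: 4 unlike of 6 pairs (running 9/14).
From row 2: 1 unlike of 4 pairs (running 10/18).
From row 3: 1 unlike of 2 pairs (running 11/20).
Total adjacent occupied pairs: 20; unlike-type pairs: 11.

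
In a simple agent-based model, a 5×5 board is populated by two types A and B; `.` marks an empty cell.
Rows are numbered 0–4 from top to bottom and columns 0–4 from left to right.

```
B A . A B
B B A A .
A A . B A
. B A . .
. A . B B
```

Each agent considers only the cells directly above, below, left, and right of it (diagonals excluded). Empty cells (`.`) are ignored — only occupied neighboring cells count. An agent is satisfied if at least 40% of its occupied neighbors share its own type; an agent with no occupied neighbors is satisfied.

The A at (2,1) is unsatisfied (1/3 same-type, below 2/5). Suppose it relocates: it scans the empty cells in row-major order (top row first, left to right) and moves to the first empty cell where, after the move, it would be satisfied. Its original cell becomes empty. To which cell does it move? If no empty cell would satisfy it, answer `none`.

(0,2)

Vacating (2,1). Empty cells in order:
  (0,2): 3/3 same-type → satisfied — stop here.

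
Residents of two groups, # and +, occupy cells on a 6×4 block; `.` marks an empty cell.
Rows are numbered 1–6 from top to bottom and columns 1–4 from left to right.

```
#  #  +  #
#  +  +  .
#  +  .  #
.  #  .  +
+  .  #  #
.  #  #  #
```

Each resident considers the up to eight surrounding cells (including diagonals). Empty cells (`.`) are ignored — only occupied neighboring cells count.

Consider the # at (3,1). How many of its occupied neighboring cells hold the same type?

Occupied neighbors of (3,1): (2,1)=#, (2,2)=+, (3,2)=+, (4,2)=#.
Same type (#): 2 of 4.

2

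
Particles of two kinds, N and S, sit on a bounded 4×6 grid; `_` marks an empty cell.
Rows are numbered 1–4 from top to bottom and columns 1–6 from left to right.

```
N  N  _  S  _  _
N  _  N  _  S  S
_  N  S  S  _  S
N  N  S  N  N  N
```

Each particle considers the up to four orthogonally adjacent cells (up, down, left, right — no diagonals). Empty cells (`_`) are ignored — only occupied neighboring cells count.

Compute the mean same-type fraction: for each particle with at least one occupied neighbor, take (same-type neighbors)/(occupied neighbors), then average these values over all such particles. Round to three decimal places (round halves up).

Row 1: (1,1)N 2/2 · (1,2)N 1/1 · (1,4)S — no occupied neighbors
Row 2: (2,1)N 1/1 · (2,3)N 0/1 · (2,5)S 1/1 · (2,6)S 2/2
Row 3: (3,2)N 1/2 · (3,3)S 2/4 · (3,4)S 1/2 · (3,6)S 1/2
Row 4: (4,1)N 1/1 · (4,2)N 2/3 · (4,3)S 1/3 · (4,4)N 1/3 · (4,5)N 2/2 · (4,6)N 1/2
Sum over 16 particles: 2/2 + 1/1 + 1/1 + 0/1 + 1/1 + 2/2 + 1/2 + 2/4 + 1/2 + 1/2 + 1/1 + 2/3 + 1/3 + 1/3 + 2/2 + 1/2 = 65/6; mean = 65/6 ÷ 16 = 65/96 = 0.677083… → 0.677.

0.677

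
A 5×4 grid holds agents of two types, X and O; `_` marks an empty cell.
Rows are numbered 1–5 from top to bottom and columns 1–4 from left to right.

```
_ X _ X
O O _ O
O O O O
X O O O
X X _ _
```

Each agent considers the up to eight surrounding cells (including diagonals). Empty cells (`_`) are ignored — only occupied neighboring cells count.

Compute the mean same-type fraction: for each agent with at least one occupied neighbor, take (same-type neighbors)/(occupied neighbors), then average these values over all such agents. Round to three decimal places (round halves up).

(1,2)X 0/2
(1,4)X 0/1
(2,1)O 3/4
(2,2)O 4/5
(2,4)O 2/3
(3,1)O 4/5
(3,2)O 6/7
(3,3)O 7/7
(3,4)O 4/4
(4,1)X 2/5
(4,2)O 4/7
(4,3)O 5/6
(4,4)O 3/3
(5,1)X 2/3
(5,2)X 2/4
Sum over 15 agents: 0/2 + 0/1 + 3/4 + 4/5 + 2/3 + 4/5 + 6/7 + 7/7 + 4/4 + 2/5 + 4/7 + 5/6 + 3/3 + 2/3 + 2/4 = 827/84; mean = 827/84 ÷ 15 = 827/1260 = 0.656349… → 0.656.

0.656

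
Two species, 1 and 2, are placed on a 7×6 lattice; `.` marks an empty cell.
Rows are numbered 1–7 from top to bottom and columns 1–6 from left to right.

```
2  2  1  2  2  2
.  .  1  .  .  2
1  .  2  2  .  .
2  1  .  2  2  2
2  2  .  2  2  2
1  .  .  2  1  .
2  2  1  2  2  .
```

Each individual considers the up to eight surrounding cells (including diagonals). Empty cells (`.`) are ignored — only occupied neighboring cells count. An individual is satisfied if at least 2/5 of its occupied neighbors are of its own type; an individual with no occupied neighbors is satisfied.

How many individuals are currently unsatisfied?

9

Row 1: (1,1)2 1/1 ✓ · (1,2)2 1/3 ✗ · (1,3)1 1/3 ✗ · (1,4)2 1/3 ✗ · (1,5)2 3/3 ✓ · (1,6)2 2/2 ✓
Row 2: (2,3)1 1/5 ✗ · (2,6)2 2/2 ✓
Row 3: (3,1)1 1/2 ✓ · (3,3)2 2/4 ✓ · (3,4)2 3/4 ✓
Row 4: (4,1)2 2/4 ✓ · (4,2)1 1/5 ✗ · (4,4)2 5/5 ✓ · (4,5)2 6/6 ✓ · (4,6)2 3/3 ✓
Row 5: (5,1)2 2/4 ✓ · (5,2)2 2/4 ✓ · (5,4)2 4/5 ✓ · (5,5)2 6/7 ✓ · (5,6)2 3/4 ✓
Row 6: (6,1)1 0/4 ✗ · (6,4)2 4/6 ✓ · (6,5)1 0/6 ✗
Row 7: (7,1)2 1/2 ✓ · (7,2)2 1/3 ✗ · (7,3)1 0/3 ✗ · (7,4)2 2/4 ✓ · (7,5)2 2/3 ✓
Unsatisfied: (1,2), (1,3), (1,4), (2,3), (4,2), (6,1), (6,5), (7,2), (7,3) — 9 in total.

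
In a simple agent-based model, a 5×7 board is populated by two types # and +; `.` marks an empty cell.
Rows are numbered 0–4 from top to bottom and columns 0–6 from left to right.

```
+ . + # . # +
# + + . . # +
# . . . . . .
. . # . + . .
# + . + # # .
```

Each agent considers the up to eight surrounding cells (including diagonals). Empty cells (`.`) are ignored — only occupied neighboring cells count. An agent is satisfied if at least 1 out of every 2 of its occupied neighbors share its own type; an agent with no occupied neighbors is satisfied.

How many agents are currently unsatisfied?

12

Row 0: (0,0)+ 1/2 ✓ · (0,2)+ 2/3 ✓ · (0,3)# 0/2 ✗ · (0,5)# 1/3 ✗ · (0,6)+ 1/3 ✗
Row 1: (1,0)# 1/3 ✗ · (1,1)+ 3/5 ✓ · (1,2)+ 2/3 ✓ · (1,5)# 1/3 ✗ · (1,6)+ 1/3 ✗
Row 2: (2,0)# 1/2 ✓
Row 3: (3,2)# 0/2 ✗ · (3,4)+ 1/3 ✗
Row 4: (4,0)# 0/1 ✗ · (4,1)+ 0/2 ✗ · (4,3)+ 1/3 ✗ · (4,4)# 1/3 ✗ · (4,5)# 1/2 ✓
Unsatisfied: (0,3), (0,5), (0,6), (1,0), (1,5), (1,6), (3,2), (3,4), (4,0), (4,1), (4,3), (4,4) — 12 in total.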